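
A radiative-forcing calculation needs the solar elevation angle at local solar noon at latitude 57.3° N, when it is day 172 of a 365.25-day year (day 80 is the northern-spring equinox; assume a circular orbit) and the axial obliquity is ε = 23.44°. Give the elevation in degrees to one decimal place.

Solar longitude: λ_s = 360° × (172 − 80)/365.25 = 90.678°.
sin δ = sin 23.44° × sin 90.678° = 0.39776, so δ = +23.438°.
At local noon the hour angle is zero, so the zenith angle equals |φ − δ| = |+57.3° − (+23.438°)| = 33.862°.
Elevation = 90° − 33.862° = 56.1°.

56.1°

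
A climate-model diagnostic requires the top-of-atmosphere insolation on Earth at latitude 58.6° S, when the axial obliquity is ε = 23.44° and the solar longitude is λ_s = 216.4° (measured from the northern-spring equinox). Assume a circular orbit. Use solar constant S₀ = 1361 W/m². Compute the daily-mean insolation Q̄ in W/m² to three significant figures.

Solar declination: sin δ = sin ε · sin λ_s = sin 23.44° × sin 216.4° = -0.23606, so δ = -13.654°.
cos H₀ = −tan(-58.6°) tan(-13.654°) = -0.3980, H₀ = 1.9801 rad.
Bracket: H₀ sin φ sin δ + cos φ cos δ sin H₀ = 1.9801×-0.85355×-0.23606 + 0.52101×0.97174×0.91740 = 0.398968 + 0.464467 = 0.863435.
Q̄ = (S₀/π) × [bracket] = (1361/π) × 0.863435 = 374.1 W/m².

Q̄ ≈ 374 W/m²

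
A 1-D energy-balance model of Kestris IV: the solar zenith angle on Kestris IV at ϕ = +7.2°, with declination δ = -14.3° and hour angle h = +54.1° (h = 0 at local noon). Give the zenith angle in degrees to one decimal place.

θ_z = 57.8°

cos θ_z = sin ϕ sin δ + cos ϕ cos δ cos h = -0.030957 + 0.563724 = 0.532767.
θ_z = arccos(0.532767) = 57.8°.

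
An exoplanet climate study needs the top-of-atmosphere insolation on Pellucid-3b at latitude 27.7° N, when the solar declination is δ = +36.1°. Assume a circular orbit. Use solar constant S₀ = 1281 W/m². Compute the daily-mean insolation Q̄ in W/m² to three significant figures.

Q̄ ≈ 489 W/m²

cos H₀ = −tan(+27.7°) tan(+36.100°) = -0.3828, H₀ = 1.9637 rad.
Bracket: H₀ sin φ sin δ + cos φ cos δ sin H₀ = 1.9637×0.46484×0.58920 + 0.88539×0.80799×0.92381 = 0.537825 + 0.660881 = 1.198706.
Q̄ = (S₀/π) × [bracket] = (1281/π) × 1.198706 = 488.8 W/m².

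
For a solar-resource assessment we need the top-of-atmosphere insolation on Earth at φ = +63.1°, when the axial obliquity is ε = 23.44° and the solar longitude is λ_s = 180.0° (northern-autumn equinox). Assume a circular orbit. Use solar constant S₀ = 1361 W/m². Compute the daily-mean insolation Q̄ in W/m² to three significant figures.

Q̄ ≈ 196 W/m²

Solar declination: sin δ = sin ε · sin λ_s = sin 23.44° × sin 180.0° = 0.00000, so δ = +0.000°.
cos H₀ = −tan(+63.1°) tan(+0.000°) = -0.0000, H₀ = 1.5708 rad.
Bracket: H₀ sin φ sin δ + cos φ cos δ sin H₀ = 1.5708×0.89180×0.00000 + 0.45243×1.00000×1.00000 = 0.000000 + 0.452430 = 0.452430.
Q̄ = (S₀/π) × [bracket] = (1361/π) × 0.452430 = 196.0 W/m².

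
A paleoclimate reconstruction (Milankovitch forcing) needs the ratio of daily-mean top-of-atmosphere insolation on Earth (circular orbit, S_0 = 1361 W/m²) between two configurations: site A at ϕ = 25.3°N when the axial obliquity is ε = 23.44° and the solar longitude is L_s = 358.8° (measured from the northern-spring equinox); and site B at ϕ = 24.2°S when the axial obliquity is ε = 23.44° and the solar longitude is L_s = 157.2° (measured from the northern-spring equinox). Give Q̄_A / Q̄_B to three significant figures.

— Configuration A (ϕ=+25.3°):
Solar declination: sin δ = sin ε · sin L_s = sin 23.44° × sin 358.8° = -0.00833, so δ = -0.477°.
cos h₀ = −tan(+25.3°) tan(-0.477°) = 0.0039, h₀ = 1.5669 rad.
Bracket: h₀ sin ϕ sin δ + cos ϕ cos δ sin h₀ = 1.5669×0.42736×-0.00833 + 0.90408×0.99997×0.99999 = -0.005578 + 0.904044 = 0.898466.
Q̄ = (S_0/π) × [bracket] = (1361/π) × 0.898466 = 389.23 W/m².
— Configuration B (ϕ=-24.2°):
Solar declination: sin δ = sin ε · sin L_s = sin 23.44° × sin 157.2° = 0.15415, so δ = +8.867°.
cos h₀ = −tan(-24.2°) tan(+8.867°) = 0.0701, h₀ = 1.5006 rad.
Bracket: h₀ sin ϕ sin δ + cos ϕ cos δ sin h₀ = 1.5006×-0.40992×0.15415 + 0.91212×0.98805×0.99754 = -0.094822 + 0.899003 = 0.804181.
Q̄ = (S_0/π) × [bracket] = (1361/π) × 0.804181 = 348.39 W/m².
Ratio Q̄_A / Q̄_B = 389.23 / 348.39 = 1.117.

Q̄_A / Q̄_B ≈ 1.12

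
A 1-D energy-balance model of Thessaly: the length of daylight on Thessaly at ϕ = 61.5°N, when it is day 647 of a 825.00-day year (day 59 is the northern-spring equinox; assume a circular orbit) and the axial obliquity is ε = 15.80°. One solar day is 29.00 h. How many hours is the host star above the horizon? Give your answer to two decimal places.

Solar longitude: L_s = 360° × (647 − 59)/825.00 = 256.582°.
sin δ = sin 15.80° × sin 256.582° = -0.26485, so δ = -15.358°.
cos h₀ = −tan ϕ · tan δ = −tan(+61.5°) × tan(-15.358°) = 0.5059, so h₀ = 1.0404 rad = 59.61°.
Daylight = 2h₀/(2π) × 29.00 h = (1.0404/π) × 29.00 = 9.60 h.

9.60 h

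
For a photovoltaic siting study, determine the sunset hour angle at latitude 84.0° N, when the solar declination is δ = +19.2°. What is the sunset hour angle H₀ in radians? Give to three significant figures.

Sunrise equation: cos H₀ = −tan φ · tan δ = -3.3133 ≤ −1, so the Sun never sets (polar day) and H₀ = π.

H₀ = 3.14 rad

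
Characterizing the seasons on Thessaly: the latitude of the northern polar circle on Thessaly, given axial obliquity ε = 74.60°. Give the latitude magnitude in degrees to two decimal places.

15.40°

The polar circle is the lowest latitude that experiences at least one full rotation of continuous daylight at the northern-summer solstice; it lies at |φ| = 90° − ε = 90° − 74.60° = 15.40°.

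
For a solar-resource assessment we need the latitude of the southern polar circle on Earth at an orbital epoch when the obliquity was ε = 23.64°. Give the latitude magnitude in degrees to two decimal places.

66.36°

The polar circle is the lowest latitude that experiences at least one full rotation of continuous darkness at the northern-summer solstice; it lies at |φ| = 90° − ε = 90° − 23.64° = 66.36°.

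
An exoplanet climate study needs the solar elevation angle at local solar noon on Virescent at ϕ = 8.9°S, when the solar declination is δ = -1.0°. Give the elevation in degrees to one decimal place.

At local noon the hour angle is zero, so the zenith angle equals |ϕ − δ| = |-8.9° − (-1.000°)| = 7.900°.
Elevation = 90° − 7.900° = 82.1°.

82.1°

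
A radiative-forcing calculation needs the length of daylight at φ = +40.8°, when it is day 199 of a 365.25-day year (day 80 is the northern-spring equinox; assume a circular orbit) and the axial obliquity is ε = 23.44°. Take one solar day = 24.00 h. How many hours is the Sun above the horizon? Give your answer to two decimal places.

14.54 h

Solar longitude: λ_s = 360° × (199 − 80)/365.25 = 117.290°.
sin δ = sin 23.44° × sin 117.290° = 0.35352, so δ = +20.702°.
cos H₀ = −tan φ · tan δ = −tan(+40.8°) × tan(+20.702°) = -0.3262, so H₀ = 1.9031 rad = 109.04°.
Daylight = 2H₀/(2π) × 24.00 h = (1.9031/π) × 24.00 = 14.54 h.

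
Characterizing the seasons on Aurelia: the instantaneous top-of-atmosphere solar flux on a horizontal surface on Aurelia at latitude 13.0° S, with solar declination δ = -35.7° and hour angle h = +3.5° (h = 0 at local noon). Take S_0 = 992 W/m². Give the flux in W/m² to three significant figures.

914 W/m²

cos θ_z = sin ϕ sin δ + cos ϕ cos δ cos h = 0.131268 + 0.789794 = 0.921062.
Flux = S_0 · cos θ_z = 992 × 0.921062 = 913.7 W/m².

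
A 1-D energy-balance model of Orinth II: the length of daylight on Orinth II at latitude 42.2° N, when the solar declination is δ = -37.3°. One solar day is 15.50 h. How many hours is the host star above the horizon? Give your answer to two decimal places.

3.99 h

cos h₀ = −tan ϕ · tan δ = −tan(+42.2°) × tan(-37.300°) = 0.6908, so h₀ = 0.8083 rad = 46.31°.
Daylight = 2h₀/(2π) × 15.50 h = (0.8083/π) × 15.50 = 3.99 h.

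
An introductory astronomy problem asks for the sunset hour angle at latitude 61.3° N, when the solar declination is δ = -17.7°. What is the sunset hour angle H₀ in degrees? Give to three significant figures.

H₀ = 54.3°

cos H₀ = −tan φ · tan δ = −tan(+61.3°) × tan(-17.700°) = 0.5829, so H₀ = 0.9485 rad = 54.34°.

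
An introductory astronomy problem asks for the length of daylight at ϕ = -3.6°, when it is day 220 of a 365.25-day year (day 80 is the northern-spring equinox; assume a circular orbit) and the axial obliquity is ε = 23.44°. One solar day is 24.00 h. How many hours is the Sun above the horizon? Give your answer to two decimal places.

11.87 h

Solar longitude: L_s = 360° × (220 − 80)/365.25 = 137.988°.
sin δ = sin 23.44° × sin 137.988° = 0.26624, so δ = +15.440°.
cos h₀ = −tan ϕ · tan δ = −tan(-3.6°) × tan(+15.440°) = 0.0174, so h₀ = 1.5534 rad = 89.00°.
Daylight = 2h₀/(2π) × 24.00 h = (1.5534/π) × 24.00 = 11.87 h.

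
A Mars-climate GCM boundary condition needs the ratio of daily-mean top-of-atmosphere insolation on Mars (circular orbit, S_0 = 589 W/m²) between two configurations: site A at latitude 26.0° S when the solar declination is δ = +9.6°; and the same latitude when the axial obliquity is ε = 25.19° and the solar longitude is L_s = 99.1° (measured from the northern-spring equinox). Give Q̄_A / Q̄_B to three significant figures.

Q̄_A / Q̄_B ≈ 1.42

— Configuration A (ϕ=-26.0°):
cos h₀ = −tan(-26.0°) tan(+9.600°) = 0.0825, h₀ = 1.4882 rad.
Bracket: h₀ sin ϕ sin δ + cos ϕ cos δ sin h₀ = 1.4882×-0.43837×0.16677 + 0.89879×0.98600×0.99659 = -0.108798 + 0.883185 = 0.774387.
Q̄ = (S_0/π) × [bracket] = (589/π) × 0.774387 = 145.19 W/m².
— Configuration B (ϕ=-26.0°):
Solar declination: sin δ = sin ε · sin L_s = sin 25.19° × sin 99.1° = 0.42026, so δ = +24.851°.
cos h₀ = −tan(-26.0°) tan(+24.851°) = 0.2259, h₀ = 1.3429 rad.
Bracket: h₀ sin ϕ sin δ + cos ϕ cos δ sin h₀ = 1.3429×-0.43837×0.42026 + 0.89879×0.90740×0.97415 = -0.247402 + 0.794480 = 0.547078.
Q̄ = (S_0/π) × [bracket] = (589/π) × 0.547078 = 102.57 W/m².
Ratio Q̄_A / Q̄_B = 145.19 / 102.57 = 1.416.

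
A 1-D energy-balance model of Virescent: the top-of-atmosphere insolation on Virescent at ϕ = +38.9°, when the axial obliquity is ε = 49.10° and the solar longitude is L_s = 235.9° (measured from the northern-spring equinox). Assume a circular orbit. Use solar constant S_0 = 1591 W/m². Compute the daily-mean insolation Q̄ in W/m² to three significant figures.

Solar declination: sin δ = sin ε · sin L_s = sin 49.10° × sin 235.9° = -0.62589, so δ = -38.748°.
cos h₀ = −tan(+38.9°) tan(-38.748°) = 0.6476, h₀ = 0.8664 rad.
Bracket: h₀ sin ϕ sin δ + cos ϕ cos δ sin h₀ = 0.8664×0.62796×-0.62589 + 0.77824×0.77991×0.76202 = -0.340525 + 0.462513 = 0.121988.
Q̄ = (S_0/π) × [bracket] = (1591/π) × 0.121988 = 61.78 W/m².

Q̄ ≈ 61.8 W/m²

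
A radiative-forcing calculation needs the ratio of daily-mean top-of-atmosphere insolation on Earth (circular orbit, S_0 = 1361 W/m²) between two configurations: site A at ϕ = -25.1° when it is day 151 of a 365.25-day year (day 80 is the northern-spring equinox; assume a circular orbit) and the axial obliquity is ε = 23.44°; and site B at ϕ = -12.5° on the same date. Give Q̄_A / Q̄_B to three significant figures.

Q̄_A / Q̄_B ≈ 0.775

— Configuration A (ϕ=-25.1°):
Solar longitude: L_s = 360° × (151 − 80)/365.25 = 69.979°.
sin δ = sin 23.44° × sin 69.979° = 0.37375, so δ = +21.947°.
cos h₀ = −tan(-25.1°) tan(+21.947°) = 0.1888, h₀ = 1.3809 rad.
Bracket: h₀ sin ϕ sin δ + cos ϕ cos δ sin h₀ = 1.3809×-0.42420×0.37375 + 0.90557×0.92753×0.98202 = -0.218934 + 0.824841 = 0.605907.
Q̄ = (S_0/π) × [bracket] = (1361/π) × 0.605907 = 262.49 W/m².
— Configuration B (ϕ=-12.5°):
cos h₀ = −tan(-12.5°) tan(+21.947°) = 0.0893, h₀ = 1.4813 rad.
Bracket: h₀ sin ϕ sin δ + cos ϕ cos δ sin h₀ = 1.4813×-0.21644×0.37375 + 0.97630×0.92753×0.99600 = -0.119829 + 0.901925 = 0.782096.
Q̄ = (S_0/π) × [bracket] = (1361/π) × 0.782096 = 338.82 W/m².
Ratio Q̄_A / Q̄_B = 262.49 / 338.82 = 0.7747.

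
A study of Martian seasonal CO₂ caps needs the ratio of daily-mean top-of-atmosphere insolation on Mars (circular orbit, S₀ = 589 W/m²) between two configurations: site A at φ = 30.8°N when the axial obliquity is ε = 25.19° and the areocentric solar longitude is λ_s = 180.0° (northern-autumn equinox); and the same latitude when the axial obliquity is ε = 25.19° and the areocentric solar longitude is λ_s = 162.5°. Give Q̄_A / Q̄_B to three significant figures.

Q̄_A / Q̄_B ≈ 0.897

— Configuration A (φ=+30.8°):
sin δ = sin 25.19° × sin 180.0° = 0.00000, so δ = +0.000°.
cos H₀ = −tan(+30.8°) tan(+0.000°) = -0.0000, H₀ = 1.5708 rad.
Bracket: H₀ sin φ sin δ + cos φ cos δ sin H₀ = 1.5708×0.51204×0.00000 + 0.85896×1.00000×1.00000 = 0.000000 + 0.858960 = 0.858960.
Q̄ = (S₀/π) × [bracket] = (589/π) × 0.858960 = 161.04 W/m².
— Configuration B (φ=+30.8°):
sin δ = sin 25.19° × sin 162.5° = 0.12799, so δ = +7.353°.
cos H₀ = −tan(+30.8°) tan(+7.353°) = -0.0769, H₀ = 1.6478 rad.
Bracket: H₀ sin φ sin δ + cos φ cos δ sin H₀ = 1.6478×0.51204×0.12799 + 0.85896×0.99178×0.99704 = 0.107990 + 0.849378 = 0.957368.
Q̄ = (S₀/π) × [bracket] = (589/π) × 0.957368 = 179.49 W/m².
Ratio Q̄_A / Q̄_B = 161.04 / 179.49 = 0.8972.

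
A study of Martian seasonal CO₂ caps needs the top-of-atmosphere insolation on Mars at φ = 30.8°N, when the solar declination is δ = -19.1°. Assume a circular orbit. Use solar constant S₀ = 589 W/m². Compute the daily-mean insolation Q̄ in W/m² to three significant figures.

Q̄ ≈ 106 W/m²

cos H₀ = −tan(+30.8°) tan(-19.100°) = 0.2064, H₀ = 1.3629 rad.
Bracket: H₀ sin φ sin δ + cos φ cos δ sin H₀ = 1.3629×0.51204×-0.32722 + 0.85896×0.94495×0.97846 = -0.228354 + 0.794191 = 0.565837.
Q̄ = (S₀/π) × [bracket] = (589/π) × 0.565837 = 106.1 W/m².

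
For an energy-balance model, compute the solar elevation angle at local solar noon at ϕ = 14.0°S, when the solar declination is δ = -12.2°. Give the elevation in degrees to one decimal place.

88.2°

At local noon the hour angle is zero, so the zenith angle equals |ϕ − δ| = |-14.0° − (-12.200°)| = 1.800°.
Elevation = 90° − 1.800° = 88.2°.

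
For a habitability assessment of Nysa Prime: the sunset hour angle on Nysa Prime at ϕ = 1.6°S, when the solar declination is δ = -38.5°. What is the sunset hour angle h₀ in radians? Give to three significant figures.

h₀ = 1.59 rad

cos h₀ = −tan ϕ · tan δ = −tan(-1.6°) × tan(-38.500°) = -0.0222, so h₀ = 1.5930 rad = 91.27°.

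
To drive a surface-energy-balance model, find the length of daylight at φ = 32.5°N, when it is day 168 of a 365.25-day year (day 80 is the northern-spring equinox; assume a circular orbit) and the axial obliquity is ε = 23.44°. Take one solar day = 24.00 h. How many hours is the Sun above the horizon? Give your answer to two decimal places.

Solar longitude: λ_s = 360° × (168 − 80)/365.25 = 86.735°.
sin δ = sin 23.44° × sin 86.735° = 0.39714, so δ = +23.400°.
cos H₀ = −tan φ · tan δ = −tan(+32.5°) × tan(+23.400°) = -0.2757, so H₀ = 1.8501 rad = 106.00°.
Daylight = 2H₀/(2π) × 24.00 h = (1.8501/π) × 24.00 = 14.13 h.

14.13 h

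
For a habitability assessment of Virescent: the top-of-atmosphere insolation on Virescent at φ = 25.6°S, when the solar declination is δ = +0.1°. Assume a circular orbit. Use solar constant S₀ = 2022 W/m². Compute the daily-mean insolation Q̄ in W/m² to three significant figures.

Q̄ ≈ 580 W/m²

cos H₀ = −tan(-25.6°) tan(+0.100°) = 0.0008, H₀ = 1.5700 rad.
Bracket: H₀ sin φ sin δ + cos φ cos δ sin H₀ = 1.5700×-0.43209×0.00175 + 0.90183×1.00000×1.00000 = -0.001187 + 0.901830 = 0.900643.
Q̄ = (S₀/π) × [bracket] = (2022/π) × 0.900643 = 579.7 W/m².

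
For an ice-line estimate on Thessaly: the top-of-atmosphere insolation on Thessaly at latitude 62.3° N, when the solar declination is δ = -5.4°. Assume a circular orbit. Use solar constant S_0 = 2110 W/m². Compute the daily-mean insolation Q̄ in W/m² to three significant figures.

Q̄ ≈ 228 W/m²

cos h₀ = −tan(+62.3°) tan(-5.400°) = 0.1800, h₀ = 1.3898 rad.
Bracket: h₀ sin ϕ sin δ + cos ϕ cos δ sin h₀ = 1.3898×0.88539×-0.09411 + 0.46484×0.99556×0.98366 = -0.115804 + 0.455214 = 0.339410.
Q̄ = (S_0/π) × [bracket] = (2110/π) × 0.339410 = 228.0 W/m².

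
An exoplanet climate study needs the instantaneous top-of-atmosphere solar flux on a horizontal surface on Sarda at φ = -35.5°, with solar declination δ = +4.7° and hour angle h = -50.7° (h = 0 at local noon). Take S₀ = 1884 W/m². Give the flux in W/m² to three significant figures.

cos θ_z = sin φ sin δ + cos φ cos δ cos h = -0.047582 + 0.513911 = 0.466329.
Flux = S₀ · cos θ_z = 1884 × 0.466329 = 878.6 W/m².

879 W/m²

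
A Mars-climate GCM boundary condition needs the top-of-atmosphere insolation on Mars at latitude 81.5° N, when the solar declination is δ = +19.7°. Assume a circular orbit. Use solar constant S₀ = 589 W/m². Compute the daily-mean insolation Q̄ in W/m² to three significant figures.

Q̄ ≈ 196 W/m²

cos H₀ = −tan(+81.5°) tan(+19.700°) = -2.3958 ≤ −1 ⇒ polar day, H₀ = π.
Bracket: H₀ sin φ sin δ + cos φ cos δ sin H₀ = 3.1416×0.98902×0.33710 + 0.14781×0.94147×0.00000 = 1.047405 + 0.000000 = 1.047405.
Q̄ = (S₀/π) × [bracket] = (589/π) × 1.047405 = 196.4 W/m².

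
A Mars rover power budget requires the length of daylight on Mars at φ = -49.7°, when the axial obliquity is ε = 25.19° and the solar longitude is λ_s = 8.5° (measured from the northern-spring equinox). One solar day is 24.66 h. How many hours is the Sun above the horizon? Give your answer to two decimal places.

11.75 h

Solar declination: sin δ = sin ε · sin λ_s = sin 25.19° × sin 8.5° = 0.06291, so δ = +3.607°.
cos H₀ = −tan φ · tan δ = −tan(-49.7°) × tan(+3.607°) = 0.0743, so H₀ = 1.4964 rad = 85.74°.
Daylight = 2H₀/(2π) × 24.66 h = (1.4964/π) × 24.66 = 11.75 h.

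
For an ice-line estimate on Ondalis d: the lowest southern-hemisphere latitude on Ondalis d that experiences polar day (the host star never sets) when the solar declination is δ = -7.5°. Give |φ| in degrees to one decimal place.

|φ| = 82.5°

Polar day requires cos H₀ = −tan φ tan δ ≤ −1, i.e. tan φ tan δ ≥ 1.
The boundary is |tan φ| · |tan δ| = 1, so |φ| = 90° − |δ| = 90° − 7.5° = 82.5° in the southern hemisphere.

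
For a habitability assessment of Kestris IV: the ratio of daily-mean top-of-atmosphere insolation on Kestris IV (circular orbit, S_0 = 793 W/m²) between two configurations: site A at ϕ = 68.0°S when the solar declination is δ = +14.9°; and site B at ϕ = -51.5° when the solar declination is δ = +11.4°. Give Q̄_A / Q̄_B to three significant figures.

Q̄_A / Q̄_B ≈ 0.179

— Configuration A (ϕ=-68.0°):
cos h₀ = −tan(-68.0°) tan(+14.900°) = 0.6586, h₀ = 0.8519 rad.
Bracket: h₀ sin ϕ sin δ + cos ϕ cos δ sin h₀ = 0.8519×-0.92718×0.25713 + 0.37461×0.96638×0.75252 = -0.203098 + 0.272424 = 0.069326.
Q̄ = (S_0/π) × [bracket] = (793/π) × 0.069326 = 17.499 W/m².
— Configuration B (ϕ=-51.5°):
cos h₀ = −tan(-51.5°) tan(+11.400°) = 0.2535, h₀ = 1.3145 rad.
Bracket: h₀ sin ϕ sin δ + cos ϕ cos δ sin h₀ = 1.3145×-0.78261×0.19766 + 0.62251×0.98027×0.96734 = -0.203341 + 0.590298 = 0.386957.
Q̄ = (S_0/π) × [bracket] = (793/π) × 0.386957 = 97.676 W/m².
Ratio Q̄_A / Q̄_B = 17.499 / 97.676 = 0.1792.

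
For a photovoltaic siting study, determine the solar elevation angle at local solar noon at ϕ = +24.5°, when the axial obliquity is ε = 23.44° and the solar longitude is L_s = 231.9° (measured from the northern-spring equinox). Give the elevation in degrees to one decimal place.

Solar declination: sin δ = sin ε · sin L_s = sin 23.44° × sin 231.9° = -0.31303, so δ = -18.242°.
At local noon the hour angle is zero, so the zenith angle equals |ϕ − δ| = |+24.5° − (-18.242°)| = 42.742°.
Elevation = 90° − 42.742° = 47.3°.

47.3°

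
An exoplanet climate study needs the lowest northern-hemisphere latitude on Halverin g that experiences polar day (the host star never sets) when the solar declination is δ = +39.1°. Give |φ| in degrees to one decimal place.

Polar day requires cos H₀ = −tan φ tan δ ≤ −1, i.e. tan φ tan δ ≥ 1.
The boundary is |tan φ| · |tan δ| = 1, so |φ| = 90° − |δ| = 90° − 39.1° = 50.9° in the northern hemisphere.

|φ| = 50.9°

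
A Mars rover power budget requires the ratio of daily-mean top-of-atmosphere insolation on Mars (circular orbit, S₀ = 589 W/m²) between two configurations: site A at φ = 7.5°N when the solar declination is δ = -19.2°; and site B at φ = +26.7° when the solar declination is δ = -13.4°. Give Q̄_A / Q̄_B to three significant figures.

Q̄_A / Q̄_B ≈ 1.22

— Configuration A (φ=+7.5°):
cos H₀ = −tan(+7.5°) tan(-19.200°) = 0.0458, H₀ = 1.5249 rad.
Bracket: H₀ sin φ sin δ + cos φ cos δ sin H₀ = 1.5249×0.13053×-0.32887 + 0.99144×0.94438×0.99895 = -0.065460 + 0.935313 = 0.869853.
Q̄ = (S₀/π) × [bracket] = (589/π) × 0.869853 = 163.08 W/m².
— Configuration B (φ=+26.7°):
cos H₀ = −tan(+26.7°) tan(-13.400°) = 0.1198, H₀ = 1.4507 rad.
Bracket: H₀ sin φ sin δ + cos φ cos δ sin H₀ = 1.4507×0.44932×-0.23175 + 0.89337×0.97278×0.99280 = -0.151061 + 0.862795 = 0.711734.
Q̄ = (S₀/π) × [bracket] = (589/π) × 0.711734 = 133.44 W/m².
Ratio Q̄_A / Q̄_B = 163.08 / 133.44 = 1.222.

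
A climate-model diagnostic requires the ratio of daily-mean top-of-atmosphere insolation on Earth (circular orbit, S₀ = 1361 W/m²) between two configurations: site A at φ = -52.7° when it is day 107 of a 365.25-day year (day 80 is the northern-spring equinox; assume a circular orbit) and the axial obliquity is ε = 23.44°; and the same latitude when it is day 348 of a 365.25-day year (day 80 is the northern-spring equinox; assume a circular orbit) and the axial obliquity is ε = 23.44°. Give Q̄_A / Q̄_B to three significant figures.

— Configuration A (φ=-52.7°):
Solar longitude: λ_s = 360° × (107 − 80)/365.25 = 26.612°.
sin δ = sin 23.44° × sin 26.612° = 0.17819, so δ = +10.264°.
cos H₀ = −tan(-52.7°) tan(+10.264°) = 0.2377, H₀ = 1.3308 rad.
Bracket: H₀ sin φ sin δ + cos φ cos δ sin H₀ = 1.3308×-0.79547×0.17819 + 0.60599×0.98400×0.97134 = -0.188634 + 0.579204 = 0.390570.
Q̄ = (S₀/π) × [bracket] = (1361/π) × 0.390570 = 169.20 W/m².
— Configuration B (φ=-52.7°):
Solar longitude: λ_s = 360° × (348 − 80)/365.25 = 264.148°.
sin δ = sin 23.44° × sin 264.148° = -0.39572, so δ = -23.311°.
cos H₀ = −tan(-52.7°) tan(-23.311°) = -0.5656, H₀ = 2.1720 rad.
Bracket: H₀ sin φ sin δ + cos φ cos δ sin H₀ = 2.1720×-0.79547×-0.39572 + 0.60599×0.91837×0.82467 = 0.683710 + 0.458948 = 1.142658.
Q̄ = (S₀/π) × [bracket] = (1361/π) × 1.142658 = 495.02 W/m².
Ratio Q̄_A / Q̄_B = 169.20 / 495.02 = 0.3418.

Q̄_A / Q̄_B ≈ 0.342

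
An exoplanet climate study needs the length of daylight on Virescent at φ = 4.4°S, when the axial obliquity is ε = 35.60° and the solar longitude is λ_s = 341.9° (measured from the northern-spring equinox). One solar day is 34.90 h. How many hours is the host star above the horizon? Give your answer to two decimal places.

Solar declination: sin δ = sin ε · sin λ_s = sin 35.60° × sin 341.9° = -0.18085, so δ = -10.419°.
cos H₀ = −tan φ · tan δ = −tan(-4.4°) × tan(-10.419°) = -0.0141, so H₀ = 1.5849 rad = 90.81°.
Daylight = 2H₀/(2π) × 34.90 h = (1.5849/π) × 34.90 = 17.61 h.

17.61 h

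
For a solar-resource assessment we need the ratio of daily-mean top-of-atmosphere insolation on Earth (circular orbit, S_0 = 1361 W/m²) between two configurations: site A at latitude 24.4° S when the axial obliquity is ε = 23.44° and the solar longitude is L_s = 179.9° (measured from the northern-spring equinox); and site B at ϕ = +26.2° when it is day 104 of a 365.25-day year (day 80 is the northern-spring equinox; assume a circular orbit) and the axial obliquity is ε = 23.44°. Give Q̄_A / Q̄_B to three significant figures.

Q̄_A / Q̄_B ≈ 0.911

— Configuration A (ϕ=-24.4°):
Solar declination: sin δ = sin ε · sin L_s = sin 23.44° × sin 179.9° = 0.00069, so δ = +0.040°.
cos h₀ = −tan(-24.4°) tan(+0.040°) = 0.0003, h₀ = 1.5705 rad.
Bracket: h₀ sin ϕ sin δ + cos ϕ cos δ sin h₀ = 1.5705×-0.41310×0.00069 + 0.91068×1.00000×1.00000 = -0.000448 + 0.910680 = 0.910232.
Q̄ = (S_0/π) × [bracket] = (1361/π) × 0.910232 = 394.33 W/m².
— Configuration B (ϕ=+26.2°):
Solar longitude: L_s = 360° × (104 − 80)/365.25 = 23.655°.
sin δ = sin 23.44° × sin 23.655° = 0.15960, so δ = +9.184°.
cos h₀ = −tan(+26.2°) tan(+9.184°) = -0.0796, h₀ = 1.6504 rad.
Bracket: h₀ sin ϕ sin δ + cos ϕ cos δ sin h₀ = 1.6504×0.44151×0.15960 + 0.89726×0.98718×0.99683 = 0.116295 + 0.882949 = 0.999244.
Q̄ = (S_0/π) × [bracket] = (1361/π) × 0.999244 = 432.89 W/m².
Ratio Q̄_A / Q̄_B = 394.33 / 432.89 = 0.9109.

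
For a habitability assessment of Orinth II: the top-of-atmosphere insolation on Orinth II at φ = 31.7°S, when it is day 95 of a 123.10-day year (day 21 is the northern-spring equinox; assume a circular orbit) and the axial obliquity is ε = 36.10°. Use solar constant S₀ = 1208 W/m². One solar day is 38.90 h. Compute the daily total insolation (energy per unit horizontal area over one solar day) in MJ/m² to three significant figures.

59.6 MJ/m²

Solar longitude: λ_s = 360° × (95 − 21)/123.10 = 216.409°.
sin δ = sin 36.10° × sin 216.409° = -0.34972, so δ = -20.470°.
cos H₀ = −tan(-31.7°) tan(-20.470°) = -0.2305, H₀ = 1.8034 rad.
Bracket: H₀ sin φ sin δ + cos φ cos δ sin H₀ = 1.8034×-0.52547×-0.34972 + 0.85081×0.93685×0.97306 = 0.331406 + 0.775608 = 1.107014.
Q̄ = (S₀/π) × [bracket] = (1208/π) × 1.107014 = 425.67 W/m².
Daily total = Q̄ × 38.90 h × 3600 s/h = 425.67 × 38.90 × 3600 / 10⁶ = 59.61 MJ/m².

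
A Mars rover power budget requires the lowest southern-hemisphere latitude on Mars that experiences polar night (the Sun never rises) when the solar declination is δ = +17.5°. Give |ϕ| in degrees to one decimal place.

Polar night requires cos h₀ = −tan ϕ tan δ ≥ 1, i.e. tan ϕ tan δ ≤ −1.
The boundary is |tan ϕ| · |tan δ| = 1, so |ϕ| = 90° − |δ| = 90° − 17.5° = 72.5° in the southern hemisphere.

|ϕ| = 72.5°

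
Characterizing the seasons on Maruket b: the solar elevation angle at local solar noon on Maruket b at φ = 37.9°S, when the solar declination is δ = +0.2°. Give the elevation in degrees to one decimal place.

51.9°

At local noon the hour angle is zero, so the zenith angle equals |φ − δ| = |-37.9° − (+0.200°)| = 38.100°.
Elevation = 90° − 38.100° = 51.9°.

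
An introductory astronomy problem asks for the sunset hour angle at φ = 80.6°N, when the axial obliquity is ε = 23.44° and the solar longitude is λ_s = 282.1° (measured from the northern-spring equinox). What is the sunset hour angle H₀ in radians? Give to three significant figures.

H₀ = 0.00 rad

Solar declination: sin δ = sin ε · sin λ_s = sin 23.44° × sin 282.1° = -0.38895, so δ = -22.889°.
cos H₀ = −tan φ · tan δ = 2.5503 ≥ 1, so the Sun never rises (polar night) and H₀ = 0.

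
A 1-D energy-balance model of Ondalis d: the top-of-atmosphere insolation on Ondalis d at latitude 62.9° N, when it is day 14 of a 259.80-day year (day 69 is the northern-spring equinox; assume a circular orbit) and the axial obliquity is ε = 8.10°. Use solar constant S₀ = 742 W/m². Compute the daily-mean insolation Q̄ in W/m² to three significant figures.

Solar longitude: λ_s = 360° × (14 − 69)/259.80 = -76.212°, i.e. -76.212° + 360° = 283.788°.
sin δ = sin 8.10° × sin 283.788° = -0.13684, so δ = -7.865°.
cos H₀ = −tan(+62.9°) tan(-7.865°) = 0.2700, H₀ = 1.2975 rad.
Bracket: H₀ sin φ sin δ + cos φ cos δ sin H₀ = 1.2975×0.89021×-0.13684 + 0.45554×0.99059×0.96287 = -0.158057 + 0.434498 = 0.276441.
Q̄ = (S₀/π) × [bracket] = (742/π) × 0.276441 = 65.29 W/m².

Q̄ ≈ 65.3 W/m²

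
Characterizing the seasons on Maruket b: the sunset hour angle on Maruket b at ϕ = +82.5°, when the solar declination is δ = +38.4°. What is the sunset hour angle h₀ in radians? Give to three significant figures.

h₀ = 3.14 rad

Sunrise equation: cos h₀ = −tan ϕ · tan δ = -6.0203 ≤ −1, so the host star never sets (polar day) and h₀ = π.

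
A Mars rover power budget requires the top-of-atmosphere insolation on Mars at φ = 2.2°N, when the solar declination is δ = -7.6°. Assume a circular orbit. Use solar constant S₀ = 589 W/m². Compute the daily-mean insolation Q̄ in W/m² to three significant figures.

Q̄ ≈ 184 W/m²

cos H₀ = −tan(+2.2°) tan(-7.600°) = 0.0051, H₀ = 1.5657 rad.
Bracket: H₀ sin φ sin δ + cos φ cos δ sin H₀ = 1.5657×0.03839×-0.13226 + 0.99926×0.99122×0.99999 = -0.007950 + 0.990477 = 0.982527.
Q̄ = (S₀/π) × [bracket] = (589/π) × 0.982527 = 184.2 W/m².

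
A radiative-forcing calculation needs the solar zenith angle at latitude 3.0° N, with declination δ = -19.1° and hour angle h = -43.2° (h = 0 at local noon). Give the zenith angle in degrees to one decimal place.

θ_z = 47.9°

cos θ_z = sin φ sin δ + cos φ cos δ cos h = -0.017125 + 0.687894 = 0.670769.
θ_z = arccos(0.670769) = 47.9°.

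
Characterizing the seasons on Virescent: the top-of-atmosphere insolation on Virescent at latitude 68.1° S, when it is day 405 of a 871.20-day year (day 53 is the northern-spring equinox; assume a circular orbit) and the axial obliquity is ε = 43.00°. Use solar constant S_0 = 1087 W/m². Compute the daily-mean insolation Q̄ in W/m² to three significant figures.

Q̄ ≈ 0.00 W/m²

Solar longitude: L_s = 360° × (405 − 53)/871.20 = 145.455°.
sin δ = sin 43.00° × sin 145.455° = 0.38673, so δ = +22.751°.
cos h₀ = −tan(-68.1°) tan(+22.751°) = 1.0432 ≥ 1 ⇒ polar night, h₀ = 0 and Q̄ = 0.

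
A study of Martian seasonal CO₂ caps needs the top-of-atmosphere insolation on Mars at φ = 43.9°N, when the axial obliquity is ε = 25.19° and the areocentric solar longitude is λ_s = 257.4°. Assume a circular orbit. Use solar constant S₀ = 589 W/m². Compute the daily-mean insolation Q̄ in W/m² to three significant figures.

sin δ = sin 25.19° × sin 257.4° = -0.41537, so δ = -24.543°.
cos H₀ = −tan(+43.9°) tan(-24.543°) = 0.4394, H₀ = 1.1158 rad.
Bracket: H₀ sin φ sin δ + cos φ cos δ sin H₀ = 1.1158×0.69340×-0.41537 + 0.72055×0.90965×0.89828 = -0.321370 + 0.588776 = 0.267406.
Q̄ = (S₀/π) × [bracket] = (589/π) × 0.267406 = 50.13 W/m².

Q̄ ≈ 50.1 W/m²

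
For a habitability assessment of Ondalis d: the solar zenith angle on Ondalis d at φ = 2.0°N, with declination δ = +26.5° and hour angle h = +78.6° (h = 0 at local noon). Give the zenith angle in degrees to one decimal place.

θ_z = 78.9°

cos θ_z = sin φ sin δ + cos φ cos δ cos h = 0.015572 + 0.176783 = 0.192355.
θ_z = arccos(0.192355) = 78.9°.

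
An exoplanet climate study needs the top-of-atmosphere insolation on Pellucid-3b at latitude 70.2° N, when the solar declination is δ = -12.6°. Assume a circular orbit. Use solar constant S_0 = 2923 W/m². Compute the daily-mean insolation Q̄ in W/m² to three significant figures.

Q̄ ≈ 69.1 W/m²

cos h₀ = −tan(+70.2°) tan(-12.600°) = 0.6209, h₀ = 0.9009 rad.
Bracket: h₀ sin ϕ sin δ + cos ϕ cos δ sin h₀ = 0.9009×0.94088×-0.21814 + 0.33874×0.97592×0.78391 = -0.184904 + 0.259147 = 0.074243.
Q̄ = (S_0/π) × [bracket] = (2923/π) × 0.074243 = 69.08 W/m².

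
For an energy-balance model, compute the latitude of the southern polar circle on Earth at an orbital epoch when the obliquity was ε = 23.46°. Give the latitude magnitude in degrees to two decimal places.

66.54°

The polar circle is the lowest latitude that experiences at least one full rotation of continuous darkness at the northern-summer solstice; it lies at |φ| = 90° − ε = 90° − 23.46° = 66.54°.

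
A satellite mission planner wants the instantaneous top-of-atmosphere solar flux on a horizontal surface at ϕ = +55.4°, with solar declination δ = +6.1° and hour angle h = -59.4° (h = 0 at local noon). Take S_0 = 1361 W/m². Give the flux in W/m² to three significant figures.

510 W/m²

cos θ_z = sin ϕ sin δ + cos ϕ cos δ cos h = 0.087470 + 0.287419 = 0.374889.
Flux = S_0 · cos θ_z = 1361 × 0.374889 = 510.2 W/m².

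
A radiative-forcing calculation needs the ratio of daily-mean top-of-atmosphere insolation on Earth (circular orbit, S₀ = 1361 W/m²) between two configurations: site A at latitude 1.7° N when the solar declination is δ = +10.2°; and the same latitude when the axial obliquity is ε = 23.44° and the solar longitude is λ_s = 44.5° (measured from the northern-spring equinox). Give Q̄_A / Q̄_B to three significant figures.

Q̄_A / Q̄_B ≈ 1.02

— Configuration A (φ=+1.7°):
cos H₀ = −tan(+1.7°) tan(+10.200°) = -0.0053, H₀ = 1.5761 rad.
Bracket: H₀ sin φ sin δ + cos φ cos δ sin H₀ = 1.5761×0.02967×0.17708 + 0.99956×0.98420×0.99999 = 0.008281 + 0.983757 = 0.992038.
Q̄ = (S₀/π) × [bracket] = (1361/π) × 0.992038 = 429.77 W/m².
— Configuration B (φ=+1.7°):
Solar declination: sin δ = sin ε · sin λ_s = sin 23.44° × sin 44.5° = 0.27881, so δ = +16.189°.
cos H₀ = −tan(+1.7°) tan(+16.189°) = -0.0086, H₀ = 1.5794 rad.
Bracket: H₀ sin φ sin δ + cos φ cos δ sin H₀ = 1.5794×0.02967×0.27881 + 0.99956×0.96035×0.99996 = 0.013065 + 0.959889 = 0.972954.
Q̄ = (S₀/π) × [bracket] = (1361/π) × 0.972954 = 421.50 W/m².
Ratio Q̄_A / Q̄_B = 429.77 / 421.50 = 1.020.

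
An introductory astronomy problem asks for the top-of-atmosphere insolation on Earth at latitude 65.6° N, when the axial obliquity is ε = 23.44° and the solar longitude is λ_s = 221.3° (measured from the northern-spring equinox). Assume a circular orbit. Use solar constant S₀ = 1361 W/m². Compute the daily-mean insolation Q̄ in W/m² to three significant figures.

Solar declination: sin δ = sin ε · sin λ_s = sin 23.44° × sin 221.3° = -0.26254, so δ = -15.221°.
cos H₀ = −tan(+65.6°) tan(-15.221°) = 0.5998, H₀ = 0.9275 rad.
Bracket: H₀ sin φ sin δ + cos φ cos δ sin H₀ = 0.9275×0.91068×-0.26254 + 0.41310×0.96492×0.80014 = -0.221756 + 0.318943 = 0.097187.
Q̄ = (S₀/π) × [bracket] = (1361/π) × 0.097187 = 42.10 W/m².

Q̄ ≈ 42.1 W/m²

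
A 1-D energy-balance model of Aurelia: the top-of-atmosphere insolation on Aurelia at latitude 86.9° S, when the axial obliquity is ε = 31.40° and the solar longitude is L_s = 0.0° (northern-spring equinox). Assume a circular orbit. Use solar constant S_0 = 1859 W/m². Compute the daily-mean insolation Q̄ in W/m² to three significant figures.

Q̄ ≈ 32.0 W/m²

Solar declination: sin δ = sin ε · sin L_s = sin 31.40° × sin 0.0° = 0.00000, so δ = +0.000°.
cos h₀ = −tan(-86.9°) tan(+0.000°) = 0.0000, h₀ = 1.5708 rad.
Bracket: h₀ sin ϕ sin δ + cos ϕ cos δ sin h₀ = 1.5708×-0.99854×0.00000 + 0.05408×1.00000×1.00000 = -0.000000 + 0.054080 = 0.054080.
Q̄ = (S_0/π) × [bracket] = (1859/π) × 0.054080 = 32.00 W/m².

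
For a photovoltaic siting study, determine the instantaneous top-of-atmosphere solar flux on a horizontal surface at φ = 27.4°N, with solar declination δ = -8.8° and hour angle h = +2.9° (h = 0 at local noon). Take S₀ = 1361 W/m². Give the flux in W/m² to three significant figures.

cos θ_z = sin φ sin δ + cos φ cos δ cos h = -0.070404 + 0.876241 = 0.805837.
Flux = S₀ · cos θ_z = 1361 × 0.805837 = 1097 W/m².

1.10e+03 W/m²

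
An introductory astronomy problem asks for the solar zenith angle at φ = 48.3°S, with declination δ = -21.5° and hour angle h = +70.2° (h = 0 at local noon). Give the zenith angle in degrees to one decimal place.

cos θ_z = sin φ sin δ + cos φ cos δ cos h = 0.273644 + 0.209659 = 0.483303.
θ_z = arccos(0.483303) = 61.1°.

θ_z = 61.1°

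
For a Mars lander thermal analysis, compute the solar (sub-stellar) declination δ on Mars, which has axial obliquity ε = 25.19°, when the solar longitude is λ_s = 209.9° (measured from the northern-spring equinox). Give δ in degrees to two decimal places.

δ = -12.25°

sin δ = sin ε · sin λ_s = sin 25.19° × sin 209.9° = -0.212167.
δ = arcsin(-0.212167) = -12.25°.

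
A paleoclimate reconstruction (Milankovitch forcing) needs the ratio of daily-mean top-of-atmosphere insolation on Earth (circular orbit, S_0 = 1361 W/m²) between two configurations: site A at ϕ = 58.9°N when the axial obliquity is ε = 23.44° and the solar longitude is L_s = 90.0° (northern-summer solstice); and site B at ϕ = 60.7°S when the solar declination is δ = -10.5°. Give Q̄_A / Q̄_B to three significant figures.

Q̄_A / Q̄_B ≈ 1.50

— Configuration A (ϕ=+58.9°):
Solar declination: sin δ = sin ε · sin L_s = sin 23.44° × sin 90.0° = 0.39779, so δ = +23.440°.
cos h₀ = −tan(+58.9°) tan(+23.440°) = -0.7187, h₀ = 2.3728 rad.
Bracket: h₀ sin ϕ sin δ + cos ϕ cos δ sin h₀ = 2.3728×0.85627×0.39779 + 0.51653×0.91748×0.69529 = 0.808213 + 0.329502 = 1.137715.
Q̄ = (S_0/π) × [bracket] = (1361/π) × 1.137715 = 492.88 W/m².
— Configuration B (ϕ=-60.7°):
cos h₀ = −tan(-60.7°) tan(-10.500°) = -0.3303, h₀ = 1.9074 rad.
Bracket: h₀ sin ϕ sin δ + cos ϕ cos δ sin h₀ = 1.9074×-0.87207×-0.18224 + 0.48938×0.98325×0.94389 = 0.303136 + 0.454184 = 0.757320.
Q̄ = (S_0/π) × [bracket] = (1361/π) × 0.757320 = 328.09 W/m².
Ratio Q̄_A / Q̄_B = 492.88 / 328.09 = 1.502.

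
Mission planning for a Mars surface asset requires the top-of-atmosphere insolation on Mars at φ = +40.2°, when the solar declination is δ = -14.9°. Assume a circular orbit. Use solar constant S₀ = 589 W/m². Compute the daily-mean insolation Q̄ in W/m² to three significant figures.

cos H₀ = −tan(+40.2°) tan(-14.900°) = 0.2249, H₀ = 1.3440 rad.
Bracket: H₀ sin φ sin δ + cos φ cos δ sin H₀ = 1.3440×0.64546×-0.25713 + 0.76380×0.96638×0.97439 = -0.223060 + 0.719218 = 0.496158.
Q̄ = (S₀/π) × [bracket] = (589/π) × 0.496158 = 93.02 W/m².

Q̄ ≈ 93.0 W/m²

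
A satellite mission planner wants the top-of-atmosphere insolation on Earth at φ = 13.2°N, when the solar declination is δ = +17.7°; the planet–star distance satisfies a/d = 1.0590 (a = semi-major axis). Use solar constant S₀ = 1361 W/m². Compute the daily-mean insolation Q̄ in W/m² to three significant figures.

cos H₀ = −tan(+13.2°) tan(+17.700°) = -0.0749, H₀ = 1.6457 rad.
Bracket: H₀ sin φ sin δ + cos φ cos δ sin H₀ = 1.6457×0.22835×0.30403 + 0.97358×0.95266×0.99719 = 0.114253 + 0.924884 = 1.039137.
Inverse-square distance factor (a/d)² = 1.0590² = 1.121481.
Q̄ = (S₀/π) × 1.121481 × [bracket] = (1361/π) × 1.121481 × 1.039137 = 504.9 W/m².

Q̄ ≈ 505 W/m²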